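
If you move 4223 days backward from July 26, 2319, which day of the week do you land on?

Thursday

First find the weekday of Jul 26, 2319. Doomsday rule: the anchor day for the 2300s is Wednesday. For year 19: 19÷12 = 1 r 7, and 7÷4 = 1, so 1+7+1 = 9.
Wednesday + 9 ≡ Friday — that's 2319's doomsday.
In July the doomsday date is Jul 11.
Jul 26 is 15 days after Jul 11; 15 mod 7 = 1, so Friday + 1 = Saturday.
4223 mod 7 = 2, so 4223 days before a Saturday is Saturday − 2 = Thursday.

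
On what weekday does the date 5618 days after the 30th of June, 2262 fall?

Friday

Jun 30, 2262 is a Monday.
5618 mod 7 = 4, so 5618 days after a Monday is Monday + 4 = Friday.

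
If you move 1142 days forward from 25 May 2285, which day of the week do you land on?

Tuesday

May 25, 2285 is a Monday.
1142 mod 7 = 1, so 1142 days after a Monday is Monday + 1 = Tuesday.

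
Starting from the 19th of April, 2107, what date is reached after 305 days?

Apr has 30 days: +12 → May 1, 2107 (293 left).
May has 31 days: +31 → Jun 1, 2107 (262 left).
Jun has 30 days: +30 → Jul 1, 2107 (232 left).
Jul has 31 days: +31 → Aug 1, 2107 (201 left).
Aug has 31 days: +31 → Sep 1, 2107 (170 left).
Sep has 30 days: +30 → Oct 1, 2107 (140 left).
Oct has 31 days: +31 → Nov 1, 2107 (109 left).
Nov has 30 days: +30 → Dec 1, 2107 (79 left).
Dec has 31 days: +31 → Jan 1, 2108 (48 left).
Jan has 31 days: +31 → Feb 1, 2108 (17 left).
+17 → Feb 18, 2108.

February 18, 2108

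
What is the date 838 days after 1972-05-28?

+365 (one year) → May 28, 1973 (473 left).
+365 (one year) → May 28, 1974 (108 left).
May has 31 days: +4 → Jun 1, 1974 (104 left).
Jun has 30 days: +30 → Jul 1, 1974 (74 left).
Jul has 31 days: +31 → Aug 1, 1974 (43 left).
Aug has 31 days: +31 → Sep 1, 1974 (12 left).
+12 → Sep 13, 1974.

September 13, 1974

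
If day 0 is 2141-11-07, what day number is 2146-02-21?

1567

Nov 7, 2141 → Nov 7, 2142: 365 days.
Nov 7, 2142 → Nov 7, 2143: 365 days.
Nov 7, 2143 → Nov 7, 2144: 366 days (Feb 29, 2144 is in that span).
Nov 7, 2144 → Nov 7, 2145: 365 days.
Nov 7, 2145 → Dec 7, 2145: 30 days (November has 30).
Dec 7, 2145 → Jan 7, 2146: 31 days (December has 31).
Jan 7, 2146 → Feb 7, 2146: 31 days (January has 31).
Feb 7, 2146 → Feb 21, 2146: 14 days.
Total: 1567 days.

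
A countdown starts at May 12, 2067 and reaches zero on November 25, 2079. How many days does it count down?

May 12, 2067 → May 12, 2068: 366 days (Feb 29, 2068 is in that span).
May 12, 2068 → May 12, 2069: 365 days.
May 12, 2069 → May 12, 2070: 365 days.
May 12, 2070 → May 12, 2071: 365 days.
May 12, 2071 → May 12, 2072: 366 days (Feb 29, 2072 is in that span).
May 12, 2072 → May 12, 2073: 365 days.
May 12, 2073 → May 12, 2074: 365 days.
May 12, 2074 → May 12, 2075: 365 days.
May 12, 2075 → May 12, 2076: 366 days (Feb 29, 2076 is in that span).
May 12, 2076 → May 12, 2077: 365 days.
May 12, 2077 → May 12, 2078: 365 days.
May 12, 2078 → May 12, 2079: 365 days.
May 12, 2079 → Jun 12, 2079: 31 days (May has 31).
Jun 12, 2079 → Jul 12, 2079: 30 days (June has 30).
Jul 12, 2079 → Aug 12, 2079: 31 days (July has 31).
Aug 12, 2079 → Sep 12, 2079: 31 days (August has 31).
Sep 12, 2079 → Oct 12, 2079: 30 days (September has 30).
Oct 12, 2079 → Nov 12, 2079: 31 days (October has 31).
Nov 12, 2079 → Nov 25, 2079: 13 days.
Total: 4580 days.

4580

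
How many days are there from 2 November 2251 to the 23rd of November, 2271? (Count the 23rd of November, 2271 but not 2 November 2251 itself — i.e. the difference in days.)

Nov 2, 2251 → Nov 2, 2252: 366 days (Feb 29, 2252 is in that span).
Nov 2, 2252 → Nov 2, 2253: 365 days.
Nov 2, 2253 → Nov 2, 2254: 365 days.
Nov 2, 2254 → Nov 2, 2255: 365 days.
Nov 2, 2255 → Nov 2, 2256: 366 days (Feb 29, 2256 is in that span).
Nov 2, 2256 → Nov 2, 2257: 365 days.
Nov 2, 2257 → Nov 2, 2258: 365 days.
Nov 2, 2258 → Nov 2, 2259: 365 days.
Nov 2, 2259 → Nov 2, 2260: 366 days (Feb 29, 2260 is in that span).
Nov 2, 2260 → Nov 2, 2261: 365 days.
Nov 2, 2261 → Nov 2, 2262: 365 days.
Nov 2, 2262 → Nov 2, 2263: 365 days.
Nov 2, 2263 → Nov 2, 2264: 366 days (Feb 29, 2264 is in that span).
Nov 2, 2264 → Nov 2, 2265: 365 days.
Nov 2, 2265 → Nov 2, 2266: 365 days.
Nov 2, 2266 → Nov 2, 2267: 365 days.
Nov 2, 2267 → Nov 2, 2268: 366 days (Feb 29, 2268 is in that span).
Nov 2, 2268 → Nov 2, 2269: 365 days.
Nov 2, 2269 → Nov 2, 2270: 365 days.
Nov 2, 2270 → Dec 2, 2270: 30 days (November has 30).
Dec 2, 2270 → Jan 2, 2271: 31 days (December has 31).
Jan 2, 2271 → Feb 2, 2271: 31 days (January has 31).
Feb 2, 2271 → Mar 2, 2271: 28 days (February has 28).
Mar 2, 2271 → Apr 2, 2271: 31 days (March has 31).
Apr 2, 2271 → May 2, 2271: 30 days (April has 30).
May 2, 2271 → Jun 2, 2271: 31 days (May has 31).
Jun 2, 2271 → Jul 2, 2271: 30 days (June has 30).
Jul 2, 2271 → Aug 2, 2271: 31 days (July has 31).
Aug 2, 2271 → Sep 2, 2271: 31 days (August has 31).
Sep 2, 2271 → Oct 2, 2271: 30 days (September has 30).
Oct 2, 2271 → Nov 2, 2271: 31 days (October has 31).
Nov 2, 2271 → Nov 23, 2271: 21 days.
Total: 7326 days.

7326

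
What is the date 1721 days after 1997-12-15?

September 1, 2002

+365 (one year) → Dec 15, 1998 (1356 left).
+365 (one year) → Dec 15, 1999 (991 left).
+366 (one year; includes Feb 29, 2000) → Dec 15, 2000 (625 left).
+365 (one year) → Dec 15, 2001 (260 left).
Dec has 31 days: +17 → Jan 1, 2002 (243 left).
Jan has 31 days: +31 → Feb 1, 2002 (212 left).
Feb has 28 days: +28 → Mar 1, 2002 (184 left).
Mar has 31 days: +31 → Apr 1, 2002 (153 left).
Apr has 30 days: +30 → May 1, 2002 (123 left).
May has 31 days: +31 → Jun 1, 2002 (92 left).
Jun has 30 days: +30 → Jul 1, 2002 (62 left).
Jul has 31 days: +31 → Aug 1, 2002 (31 left).
Aug has 31 days: +31 → Sep 1, 2002 (0 left).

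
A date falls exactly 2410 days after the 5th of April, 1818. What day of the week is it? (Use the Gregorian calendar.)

Apr 5, 1818 is a Sunday.
2410 mod 7 = 2, so 2410 days after a Sunday is Sunday + 2 = Tuesday.

Tuesday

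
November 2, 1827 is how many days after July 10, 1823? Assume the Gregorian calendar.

1576

Jul 10, 1823 → Jul 10, 1824: 366 days (Feb 29, 1824 is in that span).
Jul 10, 1824 → Jul 10, 1825: 365 days.
Jul 10, 1825 → Jul 10, 1826: 365 days.
Jul 10, 1826 → Jul 10, 1827: 365 days.
Jul 10, 1827 → Aug 10, 1827: 31 days (July has 31).
Aug 10, 1827 → Sep 10, 1827: 31 days (August has 31).
Sep 10, 1827 → Oct 10, 1827: 30 days (September has 30).
Oct 10, 1827 → Nov 2, 1827: 23 days.
Total: 1576 days.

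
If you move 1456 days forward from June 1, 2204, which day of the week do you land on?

Friday

Jun 1, 2204 is a Friday.
1456 mod 7 = 0, so 1456 days after a Friday is Friday + 0 = Friday.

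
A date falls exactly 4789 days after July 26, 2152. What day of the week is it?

First find the weekday of Jul 26, 2152. Doomsday rule: the anchor day for the 2100s is Sunday. For year 52: 52÷12 = 4 r 4, and 4÷4 = 1, so 4+4+1 = 9.
Sunday + 9 ≡ Tuesday — that's 2152's doomsday.
In July the doomsday date is Jul 11.
Jul 26 is 15 days after Jul 11; 15 mod 7 = 1, so Tuesday + 1 = Wednesday.
4789 mod 7 = 1, so 4789 days after a Wednesday is Wednesday + 1 = Thursday.

Thursday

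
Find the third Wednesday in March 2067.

March 16, 2067

March 1, 2067 is a Tuesday.
The first Wednesday is therefore March 2 (1 days later).
The third Wednesday is 2 + 2×7 = March 16.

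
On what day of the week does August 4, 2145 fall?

Wednesday

Doomsday rule: the anchor day for the 2100s is Sunday. For year 45: 45÷12 = 3 r 9, and 9÷4 = 2, so 3+9+2 = 14.
Sunday + 14 ≡ Sunday — that's 2145's doomsday.
In August the doomsday date is Aug 8.
Aug 4 is 4 days before Aug 8; 4 mod 7 = 4, so Sunday − 4 = Wednesday.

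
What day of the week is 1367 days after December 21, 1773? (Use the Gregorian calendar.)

Thursday

Dec 21, 1773 is a Tuesday.
1367 mod 7 = 2, so 1367 days after a Tuesday is Tuesday + 2 = Thursday.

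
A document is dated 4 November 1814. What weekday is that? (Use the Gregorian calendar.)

Friday

Doomsday rule: the anchor day for the 1800s is Friday. For year 14: 14÷12 = 1 r 2, and 2÷4 = 0, so 1+2+0 = 3.
Friday + 3 ≡ Monday — that's 1814's doomsday.
In November the doomsday date is Nov 7.
Nov 4 is 3 days before Nov 7; 3 mod 7 = 3, so Monday − 3 = Friday.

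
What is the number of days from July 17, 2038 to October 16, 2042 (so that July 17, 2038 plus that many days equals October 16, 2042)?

1552

Jul 17, 2038 → Jul 17, 2039: 365 days.
Jul 17, 2039 → Jul 17, 2040: 366 days (Feb 29, 2040 is in that span).
Jul 17, 2040 → Jul 17, 2041: 365 days.
Jul 17, 2041 → Jul 17, 2042: 365 days.
Jul 17, 2042 → Aug 17, 2042: 31 days (July has 31).
Aug 17, 2042 → Sep 17, 2042: 31 days (August has 31).
Sep 17, 2042 → Oct 16, 2042: 29 days.
Total: 1552 days.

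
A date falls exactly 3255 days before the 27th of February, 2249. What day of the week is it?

First find the weekday of Feb 27, 2249. Doomsday rule: the anchor day for the 2200s is Friday. For year 49: 49÷12 = 4 r 1, and 1÷4 = 0, so 4+1+0 = 5.
Friday + 5 ≡ Wednesday — that's 2249's doomsday.
In February the doomsday date is Feb 28 (2249 is not a leap year).
Feb 27 is 1 day before Feb 28; 1 mod 7 = 1, so Wednesday − 1 = Tuesday.
3255 mod 7 = 0, so 3255 days before a Tuesday is Tuesday − 0 = Tuesday.

Tuesday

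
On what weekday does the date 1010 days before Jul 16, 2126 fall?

Sunday

First find the weekday of Jul 16, 2126. Doomsday rule: the anchor day for the 2100s is Sunday. For year 26: 26÷12 = 2 r 2, and 2÷4 = 0, so 2+2+0 = 4.
Sunday + 4 ≡ Thursday — that's 2126's doomsday.
In July the doomsday date is Jul 11.
Jul 16 is 5 days after Jul 11; 5 mod 7 = 5, so Thursday + 5 = Tuesday.
1010 mod 7 = 2, so 1010 days before a Tuesday is Tuesday − 2 = Sunday.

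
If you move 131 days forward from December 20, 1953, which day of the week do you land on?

Dec 20, 1953 is a Sunday.
131 mod 7 = 5, so 131 days after a Sunday is Sunday + 5 = Friday.

Friday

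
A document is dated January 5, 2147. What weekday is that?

Thursday

Doomsday rule: the anchor day for the 2100s is Sunday. For year 47: 47÷12 = 3 r 11, and 11÷4 = 2, so 3+11+2 = 16.
Sunday + 16 ≡ Tuesday — that's 2147's doomsday.
In January the doomsday date is Jan 3 (2147 is not a leap year).
Jan 5 is 2 days after Jan 3; 2 mod 7 = 2, so Tuesday + 2 = Thursday.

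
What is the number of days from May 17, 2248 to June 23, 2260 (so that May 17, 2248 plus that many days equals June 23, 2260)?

May 17, 2248 → May 17, 2249: 365 days.
May 17, 2249 → May 17, 2250: 365 days.
May 17, 2250 → May 17, 2251: 365 days.
May 17, 2251 → May 17, 2252: 366 days (Feb 29, 2252 is in that span).
May 17, 2252 → May 17, 2253: 365 days.
May 17, 2253 → May 17, 2254: 365 days.
May 17, 2254 → May 17, 2255: 365 days.
May 17, 2255 → May 17, 2256: 366 days (Feb 29, 2256 is in that span).
May 17, 2256 → May 17, 2257: 365 days.
May 17, 2257 → May 17, 2258: 365 days.
May 17, 2258 → May 17, 2259: 365 days.
May 17, 2259 → May 17, 2260: 366 days (Feb 29, 2260 is in that span).
May 17, 2260 → Jun 17, 2260: 31 days (May has 31).
Jun 17, 2260 → Jun 23, 2260: 6 days.
Total: 4420 days.

4420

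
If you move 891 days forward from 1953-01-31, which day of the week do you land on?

First find the weekday of Jan 31, 1953. Doomsday rule: the anchor day for the 1900s is Wednesday. For year 53: 53÷12 = 4 r 5, and 5÷4 = 1, so 4+5+1 = 10.
Wednesday + 10 ≡ Saturday — that's 1953's doomsday.
In January the doomsday date is Jan 3 (1953 is not a leap year).
Jan 31 is 28 days after Jan 3; 28 mod 7 = 0, so Saturday + 0 = Saturday.
891 mod 7 = 2, so 891 days after a Saturday is Saturday + 2 = Monday.

Monday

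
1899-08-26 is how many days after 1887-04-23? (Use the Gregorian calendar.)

Apr 23, 1887 → Apr 23, 1888: 366 days (Feb 29, 1888 is in that span).
Apr 23, 1888 → Apr 23, 1889: 365 days.
Apr 23, 1889 → Apr 23, 1890: 365 days.
Apr 23, 1890 → Apr 23, 1891: 365 days.
Apr 23, 1891 → Apr 23, 1892: 366 days (Feb 29, 1892 is in that span).
Apr 23, 1892 → Apr 23, 1893: 365 days.
Apr 23, 1893 → Apr 23, 1894: 365 days.
Apr 23, 1894 → Apr 23, 1895: 365 days.
Apr 23, 1895 → Apr 23, 1896: 366 days (Feb 29, 1896 is in that span).
Apr 23, 1896 → Apr 23, 1897: 365 days.
Apr 23, 1897 → Apr 23, 1898: 365 days.
Apr 23, 1898 → Apr 23, 1899: 365 days.
Apr 23, 1899 → May 23, 1899: 30 days (April has 30).
May 23, 1899 → Jun 23, 1899: 31 days (May has 31).
Jun 23, 1899 → Jul 23, 1899: 30 days (June has 30).
Jul 23, 1899 → Aug 23, 1899: 31 days (July has 31).
Aug 23, 1899 → Aug 26, 1899: 3 days.
Total: 4508 days.

4508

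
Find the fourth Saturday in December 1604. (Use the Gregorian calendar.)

December 25, 1604

December 1, 1604 is a Wednesday.
The first Saturday is therefore December 4 (3 days later).
The fourth Saturday is 4 + 3×7 = December 25.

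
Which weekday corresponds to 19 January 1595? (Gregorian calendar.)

Thursday

Doomsday rule: the anchor day for the 1500s is Wednesday. For year 95: 95÷12 = 7 r 11, and 11÷4 = 2, so 7+11+2 = 20.
Wednesday + 20 ≡ Tuesday — that's 1595's doomsday.
In January the doomsday date is Jan 3 (1595 is not a leap year).
Jan 19 is 16 days after Jan 3; 16 mod 7 = 2, so Tuesday + 2 = Thursday.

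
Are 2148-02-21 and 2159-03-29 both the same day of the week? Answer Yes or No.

No

From Feb 21, 2148 to Mar 29, 2159 is 4054 days.
4054 mod 7 = 1, so they are different weekdays.
(Feb 21, 2148 is a Wednesday; Mar 29, 2159 is a Thursday.)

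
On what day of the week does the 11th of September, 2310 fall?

Doomsday rule: the anchor day for the 2300s is Wednesday. For year 10: 10÷12 = 0 r 10, and 10÷4 = 2, so 0+10+2 = 12.
Wednesday + 12 ≡ Monday — that's 2310's doomsday.
In September the doomsday date is Sep 5.
Sep 11 is 6 days after Sep 5; 6 mod 7 = 6, so Monday + 6 = Sunday.

Sunday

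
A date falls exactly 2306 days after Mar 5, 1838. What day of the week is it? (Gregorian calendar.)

Thursday

Mar 5, 1838 is a Monday.
2306 mod 7 = 3, so 2306 days after a Monday is Monday + 3 = Thursday.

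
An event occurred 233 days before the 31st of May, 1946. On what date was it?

−31 → Apr 30, 1946 (end of Apr, 30 days; 202 left).
−30 → Mar 31, 1946 (end of Mar, 31 days; 172 left).
−31 → Feb 28, 1946 (end of Feb, 28 days; 141 left).
−28 → Jan 31, 1946 (end of Jan, 31 days; 113 left).
−31 → Dec 31, 1945 (end of Dec, 31 days; 82 left).
−31 → Nov 30, 1945 (end of Nov, 30 days; 51 left).
−30 → Oct 31, 1945 (end of Oct, 31 days; 21 left).
−21 → Oct 10, 1945.

October 10, 1945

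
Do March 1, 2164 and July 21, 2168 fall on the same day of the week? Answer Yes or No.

Yes

From Mar 1, 2164 to Jul 21, 2168 is 1603 days.
1603 mod 7 = 0, so they are the same weekday.
(Mar 1, 2164 is a Thursday; Jul 21, 2168 is a Thursday.)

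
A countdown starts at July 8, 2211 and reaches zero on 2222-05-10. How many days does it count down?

Jul 8, 2211 → Jul 8, 2212: 366 days (Feb 29, 2212 is in that span).
Jul 8, 2212 → Jul 8, 2213: 365 days.
Jul 8, 2213 → Jul 8, 2214: 365 days.
Jul 8, 2214 → Jul 8, 2215: 365 days.
Jul 8, 2215 → Jul 8, 2216: 366 days (Feb 29, 2216 is in that span).
Jul 8, 2216 → Jul 8, 2217: 365 days.
Jul 8, 2217 → Jul 8, 2218: 365 days.
Jul 8, 2218 → Jul 8, 2219: 365 days.
Jul 8, 2219 → Jul 8, 2220: 366 days (Feb 29, 2220 is in that span).
Jul 8, 2220 → Jul 8, 2221: 365 days.
Jul 8, 2221 → Aug 8, 2221: 31 days (July has 31).
Aug 8, 2221 → Sep 8, 2221: 31 days (August has 31).
Sep 8, 2221 → Oct 8, 2221: 30 days (September has 30).
Oct 8, 2221 → Nov 8, 2221: 31 days (October has 31).
Nov 8, 2221 → Dec 8, 2221: 30 days (November has 30).
Dec 8, 2221 → Jan 8, 2222: 31 days (December has 31).
Jan 8, 2222 → Feb 8, 2222: 31 days (January has 31).
Feb 8, 2222 → Mar 8, 2222: 28 days (February has 28).
Mar 8, 2222 → Apr 8, 2222: 31 days (March has 31).
Apr 8, 2222 → May 8, 2222: 30 days (April has 30).
May 8, 2222 → May 10, 2222: 2 days.
Total: 3959 days.

3959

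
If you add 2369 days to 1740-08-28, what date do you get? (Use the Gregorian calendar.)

+365 (one year) → Aug 28, 1741 (2004 left).
+365 (one year) → Aug 28, 1742 (1639 left).
+365 (one year) → Aug 28, 1743 (1274 left).
+366 (one year; includes Feb 29, 1744) → Aug 28, 1744 (908 left).
+365 (one year) → Aug 28, 1745 (543 left).
+365 (one year) → Aug 28, 1746 (178 left).
Aug has 31 days: +4 → Sep 1, 1746 (174 left).
Sep has 30 days: +30 → Oct 1, 1746 (144 left).
Oct has 31 days: +31 → Nov 1, 1746 (113 left).
Nov has 30 days: +30 → Dec 1, 1746 (83 left).
Dec has 31 days: +31 → Jan 1, 1747 (52 left).
Jan has 31 days: +31 → Feb 1, 1747 (21 left).
+21 → Feb 22, 1747.

February 22, 1747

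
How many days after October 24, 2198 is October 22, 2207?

Oct 24, 2198 → Oct 24, 2199: 365 days.
Oct 24, 2199 → Oct 24, 2200: 365 days.
Oct 24, 2200 → Oct 24, 2201: 365 days.
Oct 24, 2201 → Oct 24, 2202: 365 days.
Oct 24, 2202 → Oct 24, 2203: 365 days.
Oct 24, 2203 → Oct 24, 2204: 366 days (Feb 29, 2204 is in that span).
Oct 24, 2204 → Oct 24, 2205: 365 days.
Oct 24, 2205 → Oct 24, 2206: 365 days.
Oct 24, 2206 → Nov 24, 2206: 31 days (October has 31).
Nov 24, 2206 → Dec 24, 2206: 30 days (November has 30).
Dec 24, 2206 → Jan 24, 2207: 31 days (December has 31).
Jan 24, 2207 → Feb 24, 2207: 31 days (January has 31).
Feb 24, 2207 → Mar 24, 2207: 28 days (February has 28).
Mar 24, 2207 → Apr 24, 2207: 31 days (March has 31).
Apr 24, 2207 → May 24, 2207: 30 days (April has 30).
May 24, 2207 → Jun 24, 2207: 31 days (May has 31).
Jun 24, 2207 → Jul 24, 2207: 30 days (June has 30).
Jul 24, 2207 → Aug 24, 2207: 31 days (July has 31).
Aug 24, 2207 → Sep 24, 2207: 31 days (August has 31).
Sep 24, 2207 → Oct 22, 2207: 28 days.
Total: 3284 days.

3284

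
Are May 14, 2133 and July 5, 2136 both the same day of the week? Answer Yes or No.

Yes

From May 14, 2133 to Jul 5, 2136 is 1148 days.
1148 mod 7 = 0, so they are the same weekday.
(May 14, 2133 is a Thursday; Jul 5, 2136 is a Thursday.)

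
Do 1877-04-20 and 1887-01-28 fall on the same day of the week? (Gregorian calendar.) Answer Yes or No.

From Apr 20, 1877 to Jan 28, 1887 is 3570 days.
3570 mod 7 = 0, so they are the same weekday.
(Apr 20, 1877 is a Friday; Jan 28, 1887 is a Friday.)

Yes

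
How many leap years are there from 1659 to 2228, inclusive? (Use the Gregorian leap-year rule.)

Multiples of 4 in [1659,2228]: 143.
Of those, multiples of 100: 6 (not leap unless ÷400).
Multiples of 400: 1.
Leap years = 143 − 6 + 1 = 138.

138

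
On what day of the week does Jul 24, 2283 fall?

Doomsday rule: the anchor day for the 2200s is Friday. For year 83: 83÷12 = 6 r 11, and 11÷4 = 2, so 6+11+2 = 19.
Friday + 19 ≡ Wednesday — that's 2283's doomsday.
In July the doomsday date is Jul 11.
Jul 24 is 13 days after Jul 11; 13 mod 7 = 6, so Wednesday + 6 = Tuesday.

Tuesday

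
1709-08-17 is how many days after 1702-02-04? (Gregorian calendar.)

2751

Feb 4, 1702 → Feb 4, 1703: 365 days.
Feb 4, 1703 → Feb 4, 1704: 365 days.
Feb 4, 1704 → Feb 4, 1705: 366 days (Feb 29, 1704 is in that span).
Feb 4, 1705 → Feb 4, 1706: 365 days.
Feb 4, 1706 → Feb 4, 1707: 365 days.
Feb 4, 1707 → Feb 4, 1708: 365 days.
Feb 4, 1708 → Feb 4, 1709: 366 days (Feb 29, 1708 is in that span).
Feb 4, 1709 → Mar 4, 1709: 28 days (February has 28).
Mar 4, 1709 → Apr 4, 1709: 31 days (March has 31).
Apr 4, 1709 → May 4, 1709: 30 days (April has 30).
May 4, 1709 → Jun 4, 1709: 31 days (May has 31).
Jun 4, 1709 → Jul 4, 1709: 30 days (June has 30).
Jul 4, 1709 → Aug 4, 1709: 31 days (July has 31).
Aug 4, 1709 → Aug 17, 1709: 13 days.
Total: 2751 days.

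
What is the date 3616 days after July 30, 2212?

June 24, 2222

+365 (one year) → Jul 30, 2213 (3251 left).
+365 (one year) → Jul 30, 2214 (2886 left).
+365 (one year) → Jul 30, 2215 (2521 left).
+366 (one year; includes Feb 29, 2216) → Jul 30, 2216 (2155 left).
+365 (one year) → Jul 30, 2217 (1790 left).
+365 (one year) → Jul 30, 2218 (1425 left).
+365 (one year) → Jul 30, 2219 (1060 left).
+366 (one year; includes Feb 29, 2220) → Jul 30, 2220 (694 left).
+365 (one year) → Jul 30, 2221 (329 left).
Jul has 31 days: +2 → Aug 1, 2221 (327 left).
Aug has 31 days: +31 → Sep 1, 2221 (296 left).
Sep has 30 days: +30 → Oct 1, 2221 (266 left).
Oct has 31 days: +31 → Nov 1, 2221 (235 left).
Nov has 30 days: +30 → Dec 1, 2221 (205 left).
Dec has 31 days: +31 → Jan 1, 2222 (174 left).
Jan has 31 days: +31 → Feb 1, 2222 (143 left).
Feb has 28 days: +28 → Mar 1, 2222 (115 left).
Mar has 31 days: +31 → Apr 1, 2222 (84 left).
Apr has 30 days: +30 → May 1, 2222 (54 left).
May has 31 days: +31 → Jun 1, 2222 (23 left).
+23 → Jun 24, 2222.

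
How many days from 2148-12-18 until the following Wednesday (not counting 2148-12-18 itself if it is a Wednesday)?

7

Dec 18, 2148 is a Wednesday.
From Wednesday to the next Wednesday is 7 days.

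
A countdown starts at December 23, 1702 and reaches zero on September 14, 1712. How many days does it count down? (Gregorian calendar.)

Dec 23, 1702 → Dec 23, 1703: 365 days.
Dec 23, 1703 → Dec 23, 1704: 366 days (Feb 29, 1704 is in that span).
Dec 23, 1704 → Dec 23, 1705: 365 days.
Dec 23, 1705 → Dec 23, 1706: 365 days.
Dec 23, 1706 → Dec 23, 1707: 365 days.
Dec 23, 1707 → Dec 23, 1708: 366 days (Feb 29, 1708 is in that span).
Dec 23, 1708 → Dec 23, 1709: 365 days.
Dec 23, 1709 → Dec 23, 1710: 365 days.
Dec 23, 1710 → Dec 23, 1711: 365 days.
Dec 23, 1711 → Jan 23, 1712: 31 days (December has 31).
Jan 23, 1712 → Feb 23, 1712: 31 days (January has 31).
Feb 23, 1712 → Mar 23, 1712: 29 days (February has 29).
Mar 23, 1712 → Apr 23, 1712: 31 days (March has 31).
Apr 23, 1712 → May 23, 1712: 30 days (April has 30).
May 23, 1712 → Jun 23, 1712: 31 days (May has 31).
Jun 23, 1712 → Jul 23, 1712: 30 days (June has 30).
Jul 23, 1712 → Aug 23, 1712: 31 days (July has 31).
Aug 23, 1712 → Sep 14, 1712: 22 days.
Total: 3553 days.

3553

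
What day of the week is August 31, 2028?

Thursday

Doomsday rule: the anchor day for the 2000s is Tuesday. For year 28: 28÷12 = 2 r 4, and 4÷4 = 1, so 2+4+1 = 7.
Tuesday + 7 ≡ Tuesday — that's 2028's doomsday.
In August the doomsday date is Aug 8.
Aug 31 is 23 days after Aug 8; 23 mod 7 = 2, so Tuesday + 2 = Thursday.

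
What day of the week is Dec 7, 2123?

Doomsday rule: the anchor day for the 2100s is Sunday. For year 23: 23÷12 = 1 r 11, and 11÷4 = 2, so 1+11+2 = 14.
Sunday + 14 ≡ Sunday — that's 2123's doomsday.
In December the doomsday date is Dec 12.
Dec 7 is 5 days before Dec 12; 5 mod 7 = 5, so Sunday − 5 = Tuesday.

Tuesday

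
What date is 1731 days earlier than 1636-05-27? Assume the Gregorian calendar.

August 31, 1631

−366 (one year; includes Feb 29, 1636) → May 27, 1635 (1365 left).
−365 (one year) → May 27, 1634 (1000 left).
−365 (one year) → May 27, 1633 (635 left).
−365 (one year) → May 27, 1632 (270 left).
−27 → Apr 30, 1632 (end of Apr, 30 days; 243 left).
−30 → Mar 31, 1632 (end of Mar, 31 days; 213 left).
−31 → Feb 29, 1632 (end of Feb, 29 days; 182 left).
−29 → Jan 31, 1632 (end of Jan, 31 days; 153 left).
−31 → Dec 31, 1631 (end of Dec, 31 days; 122 left).
−31 → Nov 30, 1631 (end of Nov, 30 days; 91 left).
−30 → Oct 31, 1631 (end of Oct, 31 days; 61 left).
−31 → Sep 30, 1631 (end of Sep, 30 days; 30 left).
−30 → Aug 31, 1631 (end of Aug, 31 days; 0 left).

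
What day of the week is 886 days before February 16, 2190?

First find the weekday of Feb 16, 2190. Doomsday rule: the anchor day for the 2100s is Sunday. For year 90: 90÷12 = 7 r 6, and 6÷4 = 1, so 7+6+1 = 14.
Sunday + 14 ≡ Sunday — that's 2190's doomsday.
In February the doomsday date is Feb 28 (2190 is not a leap year).
Feb 16 is 12 days before Feb 28; 12 mod 7 = 5, so Sunday − 5 = Tuesday.
886 mod 7 = 4, so 886 days before a Tuesday is Tuesday − 4 = Friday.

Friday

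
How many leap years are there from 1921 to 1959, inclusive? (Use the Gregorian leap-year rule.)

Multiples of 4 in [1921,1959]: 9.
Of those, multiples of 100: 0 (not leap unless ÷400).
Multiples of 400: 0.
Leap years = 9 − 0 + 0 = 9.

9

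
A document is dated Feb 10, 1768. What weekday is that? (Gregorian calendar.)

Wednesday

Doomsday rule: the anchor day for the 1700s is Sunday. For year 68: 68÷12 = 5 r 8, and 8÷4 = 2, so 5+8+2 = 15.
Sunday + 15 ≡ Monday — that's 1768's doomsday.
In February the doomsday date is Feb 29 (1768 is a leap year (divisible by 4)).
Feb 10 is 19 days before Feb 29; 19 mod 7 = 5, so Monday − 5 = Wednesday.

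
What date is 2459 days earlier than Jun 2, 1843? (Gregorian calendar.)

−365 (one year) → Jun 2, 1842 (2094 left).
−365 (one year) → Jun 2, 1841 (1729 left).
−365 (one year) → Jun 2, 1840 (1364 left).
−366 (one year; includes Feb 29, 1840) → Jun 2, 1839 (998 left).
−365 (one year) → Jun 2, 1838 (633 left).
−365 (one year) → Jun 2, 1837 (268 left).
−2 → May 31, 1837 (end of May, 31 days; 266 left).
−31 → Apr 30, 1837 (end of Apr, 30 days; 235 left).
−30 → Mar 31, 1837 (end of Mar, 31 days; 205 left).
−31 → Feb 28, 1837 (end of Feb, 28 days; 174 left).
−28 → Jan 31, 1837 (end of Jan, 31 days; 146 left).
−31 → Dec 31, 1836 (end of Dec, 31 days; 115 left).
−31 → Nov 30, 1836 (end of Nov, 30 days; 84 left).
−30 → Oct 31, 1836 (end of Oct, 31 days; 54 left).
−31 → Sep 30, 1836 (end of Sep, 30 days; 23 left).
−23 → Sep 7, 1836.

September 7, 1836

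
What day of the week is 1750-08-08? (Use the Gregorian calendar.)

Saturday

Doomsday rule: the anchor day for the 1700s is Sunday. For year 50: 50÷12 = 4 r 2, and 2÷4 = 0, so 4+2+0 = 6.
Sunday + 6 ≡ Saturday — that's 1750's doomsday.
In August the doomsday date is Aug 8.
Aug 8 is the doomsday itself: Saturday.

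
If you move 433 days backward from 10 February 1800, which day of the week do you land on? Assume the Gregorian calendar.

Feb 10, 1800 is a Monday.
433 mod 7 = 6, so 433 days before a Monday is Monday − 6 = Tuesday.

Tuesday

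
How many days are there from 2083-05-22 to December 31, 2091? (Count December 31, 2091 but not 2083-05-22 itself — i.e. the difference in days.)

3145

May 22, 2083 → May 22, 2084: 366 days (Feb 29, 2084 is in that span).
May 22, 2084 → May 22, 2085: 365 days.
May 22, 2085 → May 22, 2086: 365 days.
May 22, 2086 → May 22, 2087: 365 days.
May 22, 2087 → May 22, 2088: 366 days (Feb 29, 2088 is in that span).
May 22, 2088 → May 22, 2089: 365 days.
May 22, 2089 → May 22, 2090: 365 days.
May 22, 2090 → May 22, 2091: 365 days.
May 22, 2091 → Jun 22, 2091: 31 days (May has 31).
Jun 22, 2091 → Jul 22, 2091: 30 days (June has 30).
Jul 22, 2091 → Aug 22, 2091: 31 days (July has 31).
Aug 22, 2091 → Sep 22, 2091: 31 days (August has 31).
Sep 22, 2091 → Oct 22, 2091: 30 days (September has 30).
Oct 22, 2091 → Nov 22, 2091: 31 days (October has 31).
Nov 22, 2091 → Dec 22, 2091: 30 days (November has 30).
Dec 22, 2091 → Dec 31, 2091: 9 days.
Total: 3145 days.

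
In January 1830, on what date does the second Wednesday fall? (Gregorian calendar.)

January 1, 1830 is a Friday.
The first Wednesday is therefore January 6 (5 days later).
The second Wednesday is 6 + 1×7 = January 13.

January 13, 1830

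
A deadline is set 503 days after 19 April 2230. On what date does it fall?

+365 (one year) → Apr 19, 2231 (138 left).
Apr has 30 days: +12 → May 1, 2231 (126 left).
May has 31 days: +31 → Jun 1, 2231 (95 left).
Jun has 30 days: +30 → Jul 1, 2231 (65 left).
Jul has 31 days: +31 → Aug 1, 2231 (34 left).
Aug has 31 days: +31 → Sep 1, 2231 (3 left).
+3 → Sep 4, 2231.

September 4, 2231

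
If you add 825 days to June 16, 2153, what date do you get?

September 19, 2155

+365 (one year) → Jun 16, 2154 (460 left).
+365 (one year) → Jun 16, 2155 (95 left).
Jun has 30 days: +15 → Jul 1, 2155 (80 left).
Jul has 31 days: +31 → Aug 1, 2155 (49 left).
Aug has 31 days: +31 → Sep 1, 2155 (18 left).
+18 → Sep 19, 2155.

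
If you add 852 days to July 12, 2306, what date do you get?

+365 (one year) → Jul 12, 2307 (487 left).
+366 (one year; includes Feb 29, 2308) → Jul 12, 2308 (121 left).
Jul has 31 days: +20 → Aug 1, 2308 (101 left).
Aug has 31 days: +31 → Sep 1, 2308 (70 left).
Sep has 30 days: +30 → Oct 1, 2308 (40 left).
Oct has 31 days: +31 → Nov 1, 2308 (9 left).
+9 → Nov 10, 2308.

November 10, 2308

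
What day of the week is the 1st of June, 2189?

January 1, 2189 is a Thursday.
Jan 1, 2189 → Feb 1, 2189: 31 days (January has 31).
Feb 1, 2189 → Mar 1, 2189: 28 days (February has 28).
Mar 1, 2189 → Apr 1, 2189: 31 days (March has 31).
Apr 1, 2189 → May 1, 2189: 30 days (April has 30).
May 1, 2189 → Jun 1, 2189: 31 days.
Total: 151 days.
151 mod 7 = 4, so Thursday + 4 = Monday.

Monday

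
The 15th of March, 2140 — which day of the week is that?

Tuesday

Doomsday rule: the anchor day for the 2100s is Sunday. For year 40: 40÷12 = 3 r 4, and 4÷4 = 1, so 3+4+1 = 8.
Sunday + 8 ≡ Monday — that's 2140's doomsday.
In March the doomsday date is Mar 14.
Mar 15 is 1 day after Mar 14; 1 mod 7 = 1, so Monday + 1 = Tuesday.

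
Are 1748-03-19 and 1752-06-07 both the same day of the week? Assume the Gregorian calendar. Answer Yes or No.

From Mar 19, 1748 to Jun 7, 1752 is 1541 days.
1541 mod 7 = 1, so they are different weekdays.
(Mar 19, 1748 is a Tuesday; Jun 7, 1752 is a Wednesday.)

No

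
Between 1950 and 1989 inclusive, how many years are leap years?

Multiples of 4 in [1950,1989]: 10.
Of those, multiples of 100: 0 (not leap unless ÷400).
Multiples of 400: 0.
Leap years = 10 − 0 + 0 = 10.

10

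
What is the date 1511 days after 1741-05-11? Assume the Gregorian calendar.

+365 (one year) → May 11, 1742 (1146 left).
+365 (one year) → May 11, 1743 (781 left).
+366 (one year; includes Feb 29, 1744) → May 11, 1744 (415 left).
+365 (one year) → May 11, 1745 (50 left).
May has 31 days: +21 → Jun 1, 1745 (29 left).
+29 → Jun 30, 1745.

June 30, 1745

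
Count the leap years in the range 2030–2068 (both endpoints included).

10

Multiples of 4 in [2030,2068]: 10.
Of those, multiples of 100: 0 (not leap unless ÷400).
Multiples of 400: 0.
Leap years = 10 − 0 + 0 = 10.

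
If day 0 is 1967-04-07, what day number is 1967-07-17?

101

Apr 7, 1967 → May 7, 1967: 30 days (April has 30).
May 7, 1967 → Jun 7, 1967: 31 days (May has 31).
Jun 7, 1967 → Jul 7, 1967: 30 days (June has 30).
Jul 7, 1967 → Jul 17, 1967: 10 days.
Total: 101 days.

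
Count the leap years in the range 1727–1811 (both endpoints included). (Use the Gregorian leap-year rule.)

20

Multiples of 4 in [1727,1811]: 21.
Of those, multiples of 100: 1 (not leap unless ÷400).
Multiples of 400: 0.
Leap years = 21 − 1 + 0 = 20.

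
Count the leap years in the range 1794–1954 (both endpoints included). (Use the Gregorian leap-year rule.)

Multiples of 4 in [1794,1954]: 40.
Of those, multiples of 100: 2 (not leap unless ÷400).
Multiples of 400: 0.
Leap years = 40 − 2 + 0 = 38.

38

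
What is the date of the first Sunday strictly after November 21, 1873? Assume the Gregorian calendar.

November 23, 1873

Nov 21, 1873 is a Friday.
From Friday to the next Sunday is 2 days.
Nov 21, 1873 + 2 = Nov 23, 1873.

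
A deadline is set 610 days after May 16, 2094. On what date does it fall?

January 16, 2096

+365 (one year) → May 16, 2095 (245 left).
May has 31 days: +16 → Jun 1, 2095 (229 left).
Jun has 30 days: +30 → Jul 1, 2095 (199 left).
Jul has 31 days: +31 → Aug 1, 2095 (168 left).
Aug has 31 days: +31 → Sep 1, 2095 (137 left).
Sep has 30 days: +30 → Oct 1, 2095 (107 left).
Oct has 31 days: +31 → Nov 1, 2095 (76 left).
Nov has 30 days: +30 → Dec 1, 2095 (46 left).
Dec has 31 days: +31 → Jan 1, 2096 (15 left).
+15 → Jan 16, 2096.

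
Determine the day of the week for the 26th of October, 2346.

Doomsday rule: the anchor day for the 2300s is Wednesday. For year 46: 46÷12 = 3 r 10, and 10÷4 = 2, so 3+10+2 = 15.
Wednesday + 15 ≡ Thursday — that's 2346's doomsday.
In October the doomsday date is Oct 10.
Oct 26 is 16 days after Oct 10; 16 mod 7 = 2, so Thursday + 2 = Saturday.

Saturday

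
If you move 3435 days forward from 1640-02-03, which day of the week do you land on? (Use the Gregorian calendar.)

First find the weekday of Feb 3, 1640. Doomsday rule: the anchor day for the 1600s is Tuesday. For year 40: 40÷12 = 3 r 4, and 4÷4 = 1, so 3+4+1 = 8.
Tuesday + 8 ≡ Wednesday — that's 1640's doomsday.
In February the doomsday date is Feb 29 (1640 is a leap year (divisible by 4)).
Feb 3 is 26 days before Feb 29; 26 mod 7 = 5, so Wednesday − 5 = Friday.
3435 mod 7 = 5, so 3435 days after a Friday is Friday + 5 = Wednesday.

Wednesday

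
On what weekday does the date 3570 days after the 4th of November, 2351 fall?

First find the weekday of Nov 4, 2351. Doomsday rule: the anchor day for the 2300s is Wednesday. For year 51: 51÷12 = 4 r 3, and 3÷4 = 0, so 4+3+0 = 7.
Wednesday + 7 ≡ Wednesday — that's 2351's doomsday.
In November the doomsday date is Nov 7.
Nov 4 is 3 days before Nov 7; 3 mod 7 = 3, so Wednesday − 3 = Sunday.
3570 mod 7 = 0, so 3570 days after a Sunday is Sunday + 0 = Sunday.

Sunday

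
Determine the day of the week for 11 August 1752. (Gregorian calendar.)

Doomsday rule: the anchor day for the 1700s is Sunday. For year 52: 52÷12 = 4 r 4, and 4÷4 = 1, so 4+4+1 = 9.
Sunday + 9 ≡ Tuesday — that's 1752's doomsday.
In August the doomsday date is Aug 8.
Aug 11 is 3 days after Aug 8; 3 mod 7 = 3, so Tuesday + 3 = Friday.

Friday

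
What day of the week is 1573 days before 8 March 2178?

First find the weekday of Mar 8, 2178. Doomsday rule: the anchor day for the 2100s is Sunday. For year 78: 78÷12 = 6 r 6, and 6÷4 = 1, so 6+6+1 = 13.
Sunday + 13 ≡ Saturday — that's 2178's doomsday.
In March the doomsday date is Mar 14.
Mar 8 is 6 days before Mar 14; 6 mod 7 = 6, so Saturday − 6 = Sunday.
1573 mod 7 = 5, so 1573 days before a Sunday is Sunday − 5 = Tuesday.

Tuesday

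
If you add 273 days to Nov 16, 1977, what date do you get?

August 16, 1978

Nov has 30 days: +15 → Dec 1, 1977 (258 left).
Dec has 31 days: +31 → Jan 1, 1978 (227 left).
Jan has 31 days: +31 → Feb 1, 1978 (196 left).
Feb has 28 days: +28 → Mar 1, 1978 (168 left).
Mar has 31 days: +31 → Apr 1, 1978 (137 left).
Apr has 30 days: +30 → May 1, 1978 (107 left).
May has 31 days: +31 → Jun 1, 1978 (76 left).
Jun has 30 days: +30 → Jul 1, 1978 (46 left).
Jul has 31 days: +31 → Aug 1, 1978 (15 left).
+15 → Aug 16, 1978.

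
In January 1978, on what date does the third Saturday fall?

January 21, 1978

January 1, 1978 is a Sunday.
The first Saturday is therefore January 7 (6 days later).
The third Saturday is 7 + 2×7 = January 21.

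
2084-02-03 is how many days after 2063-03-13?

7632

Mar 13, 2063 → Mar 13, 2064: 366 days (Feb 29, 2064 is in that span).
Mar 13, 2064 → Mar 13, 2065: 365 days.
Mar 13, 2065 → Mar 13, 2066: 365 days.
Mar 13, 2066 → Mar 13, 2067: 365 days.
Mar 13, 2067 → Mar 13, 2068: 366 days (Feb 29, 2068 is in that span).
Mar 13, 2068 → Mar 13, 2069: 365 days.
Mar 13, 2069 → Mar 13, 2070: 365 days.
Mar 13, 2070 → Mar 13, 2071: 365 days.
Mar 13, 2071 → Mar 13, 2072: 366 days (Feb 29, 2072 is in that span).
Mar 13, 2072 → Mar 13, 2073: 365 days.
Mar 13, 2073 → Mar 13, 2074: 365 days.
Mar 13, 2074 → Mar 13, 2075: 365 days.
Mar 13, 2075 → Mar 13, 2076: 366 days (Feb 29, 2076 is in that span).
Mar 13, 2076 → Mar 13, 2077: 365 days.
Mar 13, 2077 → Mar 13, 2078: 365 days.
Mar 13, 2078 → Mar 13, 2079: 365 days.
Mar 13, 2079 → Mar 13, 2080: 366 days (Feb 29, 2080 is in that span).
Mar 13, 2080 → Mar 13, 2081: 365 days.
Mar 13, 2081 → Mar 13, 2082: 365 days.
Mar 13, 2082 → Mar 13, 2083: 365 days.
Mar 13, 2083 → Apr 13, 2083: 31 days (March has 31).
Apr 13, 2083 → May 13, 2083: 30 days (April has 30).
May 13, 2083 → Jun 13, 2083: 31 days (May has 31).
Jun 13, 2083 → Jul 13, 2083: 30 days (June has 30).
Jul 13, 2083 → Aug 13, 2083: 31 days (July has 31).
Aug 13, 2083 → Sep 13, 2083: 31 days (August has 31).
Sep 13, 2083 → Oct 13, 2083: 30 days (September has 30).
Oct 13, 2083 → Nov 13, 2083: 31 days (October has 31).
Nov 13, 2083 → Dec 13, 2083: 30 days (November has 30).
Dec 13, 2083 → Jan 13, 2084: 31 days (December has 31).
Jan 13, 2084 → Feb 3, 2084: 21 days.
Total: 7632 days.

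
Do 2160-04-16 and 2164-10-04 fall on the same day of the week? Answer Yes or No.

No

From Apr 16, 2160 to Oct 4, 2164 is 1632 days.
1632 mod 7 = 1, so they are different weekdays.
(Apr 16, 2160 is a Wednesday; Oct 4, 2164 is a Thursday.)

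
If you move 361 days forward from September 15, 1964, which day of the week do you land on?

First find the weekday of Sep 15, 1964. Doomsday rule: the anchor day for the 1900s is Wednesday. For year 64: 64÷12 = 5 r 4, and 4÷4 = 1, so 5+4+1 = 10.
Wednesday + 10 ≡ Saturday — that's 1964's doomsday.
In September the doomsday date is Sep 5.
Sep 15 is 10 days after Sep 5; 10 mod 7 = 3, so Saturday + 3 = Tuesday.
361 mod 7 = 4, so 361 days after a Tuesday is Tuesday + 4 = Saturday.

Saturday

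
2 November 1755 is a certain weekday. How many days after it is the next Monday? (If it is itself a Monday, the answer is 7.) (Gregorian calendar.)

1

Nov 2, 1755 is a Sunday.
From Sunday to the next Monday is 1 day.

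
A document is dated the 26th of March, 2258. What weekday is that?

Friday

Doomsday rule: the anchor day for the 2200s is Friday. For year 58: 58÷12 = 4 r 10, and 10÷4 = 2, so 4+10+2 = 16.
Friday + 16 ≡ Sunday — that's 2258's doomsday.
In March the doomsday date is Mar 14.
Mar 26 is 12 days after Mar 14; 12 mod 7 = 5, so Sunday + 5 = Friday.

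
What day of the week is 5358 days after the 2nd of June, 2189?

First find the weekday of Jun 2, 2189. Doomsday rule: the anchor day for the 2100s is Sunday. For year 89: 89÷12 = 7 r 5, and 5÷4 = 1, so 7+5+1 = 13.
Sunday + 13 ≡ Saturday — that's 2189's doomsday.
In June the doomsday date is Jun 6.
Jun 2 is 4 days before Jun 6; 4 mod 7 = 4, so Saturday − 4 = Tuesday.
5358 mod 7 = 3, so 5358 days after a Tuesday is Tuesday + 3 = Friday.

Friday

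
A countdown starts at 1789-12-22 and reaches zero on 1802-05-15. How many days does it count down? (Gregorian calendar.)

4526

Dec 22, 1789 → Dec 22, 1790: 365 days.
Dec 22, 1790 → Dec 22, 1791: 365 days.
Dec 22, 1791 → Dec 22, 1792: 366 days (Feb 29, 1792 is in that span).
Dec 22, 1792 → Dec 22, 1793: 365 days.
Dec 22, 1793 → Dec 22, 1794: 365 days.
Dec 22, 1794 → Dec 22, 1795: 365 days.
Dec 22, 1795 → Dec 22, 1796: 366 days (Feb 29, 1796 is in that span).
Dec 22, 1796 → Dec 22, 1797: 365 days.
Dec 22, 1797 → Dec 22, 1798: 365 days.
Dec 22, 1798 → Dec 22, 1799: 365 days.
Dec 22, 1799 → Dec 22, 1800: 365 days.
Dec 22, 1800 → Dec 22, 1801: 365 days.
Dec 22, 1801 → Jan 22, 1802: 31 days (December has 31).
Jan 22, 1802 → Feb 22, 1802: 31 days (January has 31).
Feb 22, 1802 → Mar 22, 1802: 28 days (February has 28).
Mar 22, 1802 → Apr 22, 1802: 31 days (March has 31).
Apr 22, 1802 → May 15, 1802: 23 days.
Total: 4526 days.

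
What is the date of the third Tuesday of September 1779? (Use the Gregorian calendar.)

September 1, 1779 is a Wednesday.
The first Tuesday is therefore September 7 (6 days later).
The third Tuesday is 7 + 2×7 = September 21.

September 21, 1779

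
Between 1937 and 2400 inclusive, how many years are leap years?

Multiples of 4 in [1937,2400]: 116.
Of those, multiples of 100: 5 (not leap unless ÷400).
Multiples of 400: 2.
Leap years = 116 − 5 + 2 = 113.

113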